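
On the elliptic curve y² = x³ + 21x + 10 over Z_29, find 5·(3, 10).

Write P = (3, 10).
Repeated addition: build up to 5P.
2P: tangent at (3, 10): λ = (3·3² + 21)/(2·10) ≡ 19/20. 20⁻¹ ≡ 16 (mod 29), so λ ≡ 19·16 ≡ 14.
  x = λ² - 3 - 3 = 196 - 6 ≡ 16; y = λ·(3 - 16) - 10 ≡ 11. → (16, 11)
3P: (16, 11) + (3, 10). λ = (10 - 11)/(3 - 16) ≡ 28/16 mod 29. 16⁻¹ ≡ 20 (mod 29), so λ ≡ 9.
  x = λ² - 16 - 3 = 81 - 19 ≡ 4; y = λ·(16 - 4) - 11 ≡ 10. → (4, 10)
4P: (4, 10) + (3, 10). λ = (10 - 10)/(3 - 4) ≡ 0/28 mod 29. 28⁻¹ ≡ 28 (mod 29) since 28·28 = 784 ≡ 1, so λ ≡ 0.
  x = λ² - 4 - 3 = 0 - 7 ≡ 22; y = λ·(4 - 22) - 10 ≡ 19. → (22, 19)
5P: (22, 19) + (3, 10). λ = (10 - 19)/(3 - 22) ≡ 20/10 mod 29. 10⁻¹ ≡ 3 (mod 29) since 10·3 = 30 ≡ 1, so λ ≡ 2.
  x = λ² - 22 - 3 = 4 - 25 ≡ 8; y = λ·(22 - 8) - 19 ≡ 9. → (8, 9)

(8, 9)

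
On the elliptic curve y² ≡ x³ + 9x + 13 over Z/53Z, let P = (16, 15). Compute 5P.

Double-and-add on 5 = (101)₂. Start with P = (16, 15) for the leading 1-bit.
double: tangent at (16, 15): λ = (3·16² + 9)/(2·15) ≡ 35/30. 30⁻¹ ≡ 23 (mod 53), so λ ≡ 35·23 ≡ 10.
  x = λ² - 16 - 16 = 100 - 32 ≡ 15; y = λ·(16 - 15) - 15 ≡ 48. → (15, 48)
double: tangent at (15, 48): λ = (3·15² + 9)/(2·48) ≡ 48/43. 43⁻¹ ≡ 37 (mod 53), so λ ≡ 48·37 ≡ 27.
  x = λ² - 15 - 15 = 729 - 30 ≡ 10; y = λ·(15 - 10) - 48 ≡ 34. → (10, 34)
add P: (10, 34) + (16, 15). λ = (15 - 34)/(16 - 10) ≡ 34/6 mod 53. 6⁻¹ ≡ 9 (mod 53) since 6·9 = 54 ≡ 1, so λ ≡ 41.
  x = λ² - 10 - 16 = 1681 - 26 ≡ 12; y = λ·(10 - 12) - 34 ≡ 43. → (12, 43)

(12, 43)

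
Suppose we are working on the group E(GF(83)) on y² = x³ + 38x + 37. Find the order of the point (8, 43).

2P: tangent at (8, 43): λ = (3·8² + 38)/(2·43) ≡ 64/3. 3⁻¹ ≡ 28 (mod 83) since 3·28 = 84 ≡ 1, so λ ≡ 64·28 ≡ 49.
  x = λ² - 8 - 8 = 2401 - 16 ≡ 61; y = λ·(8 - 61) - 43 ≡ 16. → (61, 16)
3P: (61, 16) + (8, 43). λ = (43 - 16)/(8 - 61) ≡ 27/30 mod 83. 30⁻¹ ≡ 36 (mod 83) since 30·36 = 1080 ≡ 1, so λ ≡ 59.
  x = λ² - 61 - 8 = 3481 - 69 ≡ 9; y = λ·(61 - 9) - 16 ≡ 64. → (9, 64)
4P: (9, 64) + (8, 43). λ = (43 - 64)/(8 - 9) ≡ 62/82 mod 83. 82⁻¹ ≡ 82 (mod 83) since 82·82 = 6724 ≡ 1, so λ ≡ 21.
  x = λ² - 9 - 8 = 441 - 17 ≡ 9; y = λ·(9 - 9) - 64 ≡ 19. → (9, 19)
5P: (9, 19) + (8, 43). λ = (43 - 19)/(8 - 9) ≡ 24/82 mod 83. 82⁻¹ ≡ 82 (mod 83), so λ ≡ 59.
  x = λ² - 9 - 8 = 3481 - 17 ≡ 61; y = λ·(9 - 61) - 19 ≡ 67. → (61, 67)
6P: (61, 67) + (8, 43). λ = (43 - 67)/(8 - 61) ≡ 59/30 mod 83. 30⁻¹ ≡ 36 (mod 83) since 30·36 = 1080 ≡ 1, so λ ≡ 49.
  x = λ² - 61 - 8 = 2401 - 69 ≡ 8; y = λ·(61 - 8) - 67 ≡ 40. → (8, 40)
7P: (8, 40) + (8, 43): same x and y₁ ≡ -y₂, so the sum is the point at infinity.
7P = the point at infinity, so the order is 7.

7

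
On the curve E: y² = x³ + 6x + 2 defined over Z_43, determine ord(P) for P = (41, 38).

2P: tangent at (41, 38): λ = (3·41² + 6)/(2·38) ≡ 18/33. 33⁻¹ ≡ 30 (mod 43), so λ ≡ 18·30 ≡ 24.
  x = λ² - 41 - 41 = 576 - 82 ≡ 21; y = λ·(41 - 21) - 38 ≡ 12. → (21, 12)
3P: (21, 12) + (41, 38). λ = (38 - 12)/(41 - 21) ≡ 26/20 mod 43. 20⁻¹ ≡ 28 (mod 43) since 20·28 = 560 ≡ 1, so λ ≡ 40.
  x = λ² - 21 - 41 = 1600 - 62 ≡ 33; y = λ·(21 - 33) - 12 ≡ 24. → (33, 24)
4P: (33, 24) + (41, 38). λ = (38 - 24)/(41 - 33) ≡ 14/8 mod 43. 8⁻¹ ≡ 27 (mod 43), so λ ≡ 34.
  x = λ² - 33 - 41 = 1156 - 74 ≡ 7; y = λ·(33 - 7) - 24 ≡ 0. → (7, 0)
5P: (7, 0) + (41, 38). λ = (38 - 0)/(41 - 7) ≡ 38/34 mod 43. 34⁻¹ ≡ 19 (mod 43) since 34·19 = 646 ≡ 1, so λ ≡ 34.
  x = λ² - 7 - 41 = 1156 - 48 ≡ 33; y = λ·(7 - 33) - 0 ≡ 19. → (33, 19)
6P: (33, 19) + (41, 38). λ = (38 - 19)/(41 - 33) ≡ 19/8 mod 43. 8⁻¹ ≡ 27 (mod 43), so λ ≡ 40.
  x = λ² - 33 - 41 = 1600 - 74 ≡ 21; y = λ·(33 - 21) - 19 ≡ 31. → (21, 31)
7P: (21, 31) + (41, 38). λ = (38 - 31)/(41 - 21) ≡ 7/20 mod 43. 20⁻¹ ≡ 28 (mod 43) since 20·28 = 560 ≡ 1, so λ ≡ 24.
  x = λ² - 21 - 41 = 576 - 62 ≡ 41; y = λ·(21 - 41) - 31 ≡ 5. → (41, 5)
8P: (41, 5) + (41, 38): same x and y₁ ≡ -y₂, so the sum is 𝒪.
8P = 𝒪, so the order is 8.

8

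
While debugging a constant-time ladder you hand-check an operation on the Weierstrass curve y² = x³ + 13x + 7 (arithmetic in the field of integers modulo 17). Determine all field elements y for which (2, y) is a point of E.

none

x³ + 13x + 7 = 41 ≡ 7 (mod 17).
7 is a non-residue mod 17; no y exists.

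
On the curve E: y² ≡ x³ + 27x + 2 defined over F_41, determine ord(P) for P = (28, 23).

11

2P: tangent at (28, 23): λ = (3·28² + 27)/(2·23) ≡ 1/5. 5⁻¹ ≡ 33 (mod 41) since 5·33 = 165 ≡ 1, so λ ≡ 1·33 ≡ 33.
  x = λ² - 28 - 28 = 1089 - 56 ≡ 8; y = λ·(28 - 8) - 23 ≡ 22. → (8, 22)
3P: (8, 22) + (28, 23). λ = (23 - 22)/(28 - 8) ≡ 1/20 mod 41. 20⁻¹ ≡ 39 (mod 41), so λ ≡ 39.
  x = λ² - 8 - 28 = 1521 - 36 ≡ 9; y = λ·(8 - 9) - 22 ≡ 21. → (9, 21)
4P: (9, 21) + (28, 23). λ = (23 - 21)/(28 - 9) ≡ 2/19 mod 41. 19⁻¹ ≡ 13 (mod 41), so λ ≡ 26.
  x = λ² - 9 - 28 = 676 - 37 ≡ 24; y = λ·(9 - 24) - 21 ≡ 40. → (24, 40)
5P: (24, 40) + (28, 23). λ = (23 - 40)/(28 - 24) ≡ 24/4 mod 41. 4⁻¹ ≡ 31 (mod 41), so λ ≡ 6.
  x = λ² - 24 - 28 = 36 - 52 ≡ 25; y = λ·(24 - 25) - 40 ≡ 36. → (25, 36)
6P: (25, 36) + (28, 23). λ = (23 - 36)/(28 - 25) ≡ 28/3 mod 41. 3⁻¹ ≡ 14 (mod 41) since 3·14 = 42 ≡ 1, so λ ≡ 23.
  x = λ² - 25 - 28 = 529 - 53 ≡ 25; y = λ·(25 - 25) - 36 ≡ 5. → (25, 5)
7P: (25, 5) + (28, 23). λ = (23 - 5)/(28 - 25) ≡ 18/3 mod 41. 3⁻¹ ≡ 14 (mod 41) since 3·14 = 42 ≡ 1, so λ ≡ 6.
  x = λ² - 25 - 28 = 36 - 53 ≡ 24; y = λ·(25 - 24) - 5 ≡ 1. → (24, 1)
8P: (24, 1) + (28, 23). λ = (23 - 1)/(28 - 24) ≡ 22/4 mod 41. 4⁻¹ ≡ 31 (mod 41), so λ ≡ 26.
  x = λ² - 24 - 28 = 676 - 52 ≡ 9; y = λ·(24 - 9) - 1 ≡ 20. → (9, 20)
9P: (9, 20) + (28, 23). λ = (23 - 20)/(28 - 9) ≡ 3/19 mod 41. 19⁻¹ ≡ 13 (mod 41), so λ ≡ 39.
  x = λ² - 9 - 28 = 1521 - 37 ≡ 8; y = λ·(9 - 8) - 20 ≡ 19. → (8, 19)
10P: (8, 19) + (28, 23). λ = (23 - 19)/(28 - 8) ≡ 4/20 mod 41. 20⁻¹ ≡ 39 (mod 41) since 20·39 = 780 ≡ 1, so λ ≡ 33.
  x = λ² - 8 - 28 = 1089 - 36 ≡ 28; y = λ·(8 - 28) - 19 ≡ 18. → (28, 18)
11P: (28, 18) + (28, 23): same x and y₁ ≡ -y₂, so the sum is O.
11P = O, so the order is 11.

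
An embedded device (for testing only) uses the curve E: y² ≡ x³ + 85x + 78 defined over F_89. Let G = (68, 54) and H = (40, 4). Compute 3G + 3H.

First 3G:
Repeated addition: build up to 3G.
2G: tangent at (68, 54): λ = (3·68² + 85)/(2·54) ≡ 73/19. 19⁻¹ ≡ 75 (mod 89) since 19·75 = 1425 ≡ 1, so λ ≡ 73·75 ≡ 46.
  x = λ² - 68 - 68 = 2116 - 136 ≡ 22; y = λ·(68 - 22) - 54 ≡ 15. → (22, 15)
3G: (22, 15) + (68, 54). λ = (54 - 15)/(68 - 22) ≡ 39/46 mod 89. 46⁻¹ ≡ 60 (mod 89) since 46·60 = 2760 ≡ 1, so λ ≡ 26.
  x = λ² - 22 - 68 = 676 - 90 ≡ 52; y = λ·(22 - 52) - 15 ≡ 6. → (52, 6)
3G = (52, 6).
Next 3H:
Repeated addition: build up to 3H.
2H: tangent at (40, 4): λ = (3·40² + 85)/(2·4) ≡ 79/8. 8⁻¹ ≡ 78 (mod 89) since 8·78 = 624 ≡ 1, so λ ≡ 79·78 ≡ 21.
  x = λ² - 40 - 40 = 441 - 80 ≡ 5; y = λ·(40 - 5) - 4 ≡ 19. → (5, 19)
3H: (5, 19) + (40, 4). λ = (4 - 19)/(40 - 5) ≡ 74/35 mod 89. 35⁻¹ ≡ 28 (mod 89), so λ ≡ 25.
  x = λ² - 5 - 40 = 625 - 45 ≡ 46; y = λ·(5 - 46) - 19 ≡ 24. → (46, 24)
3H = (46, 24).
Finally 3G + 3H:
(52, 6) + (46, 24). λ = (24 - 6)/(46 - 52) ≡ 18/83 mod 89. 83⁻¹ ≡ 74 (mod 89) since 83·74 = 6142 ≡ 1, so λ ≡ 86.
  x = λ² - 52 - 46 = 7396 - 98 ≡ 0; y = λ·(52 - 0) - 6 ≡ 16. → (0, 16)

(0, 16)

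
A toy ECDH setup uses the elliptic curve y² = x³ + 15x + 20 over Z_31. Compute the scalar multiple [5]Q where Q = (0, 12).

(16, 4)

Repeated addition: build up to 5Q.
2Q: tangent at (0, 12): λ = (3·0² + 15)/(2·12) ≡ 15/24. 24⁻¹ ≡ 22 (mod 31) since 24·22 = 528 ≡ 1, so λ ≡ 15·22 ≡ 20.
  x = λ² - 0 - 0 = 400 - 0 ≡ 28; y = λ·(0 - 28) - 12 ≡ 17. → (28, 17)
3Q: (28, 17) + (0, 12). λ = (12 - 17)/(0 - 28) ≡ 26/3 mod 31. 3⁻¹ ≡ 21 (mod 31) since 3·21 = 63 ≡ 1, so λ ≡ 19.
  x = λ² - 28 - 0 = 361 - 28 ≡ 23; y = λ·(28 - 23) - 17 ≡ 16. → (23, 16)
4Q: (23, 16) + (0, 12). λ = (12 - 16)/(0 - 23) ≡ 27/8 mod 31. 8⁻¹ ≡ 4 (mod 31), so λ ≡ 15.
  x = λ² - 23 - 0 = 225 - 23 ≡ 16; y = λ·(23 - 16) - 16 ≡ 27. → (16, 27)
5Q: (16, 27) + (0, 12). λ = (12 - 27)/(0 - 16) ≡ 16/15 mod 31. 15⁻¹ ≡ 29 (mod 31), so λ ≡ 30.
  x = λ² - 16 - 0 = 900 - 16 ≡ 16; y = λ·(16 - 16) - 27 ≡ 4. → (16, 4)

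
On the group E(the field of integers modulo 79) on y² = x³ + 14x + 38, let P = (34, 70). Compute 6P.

(35, 43)

Double-and-add on 6 = (110)₂. Start with P = (34, 70) for the leading 1-bit.
double: tangent at (34, 70): λ = (3·34² + 14)/(2·70) ≡ 6/61. 61⁻¹ ≡ 57 (mod 79), so λ ≡ 6·57 ≡ 26.
  x = λ² - 34 - 34 = 676 - 68 ≡ 55; y = λ·(34 - 55) - 70 ≡ 16. → (55, 16)
add P: (55, 16) + (34, 70). λ = (70 - 16)/(34 - 55) ≡ 54/58 mod 79. 58⁻¹ ≡ 15 (mod 79), so λ ≡ 20.
  x = λ² - 55 - 34 = 400 - 89 ≡ 74; y = λ·(55 - 74) - 16 ≡ 78. → (74, 78)
double: tangent at (74, 78): λ = (3·74² + 14)/(2·78) ≡ 10/77. 77⁻¹ ≡ 39 (mod 79) since 77·39 = 3003 ≡ 1, so λ ≡ 10·39 ≡ 74.
  x = λ² - 74 - 74 = 5476 - 148 ≡ 35; y = λ·(74 - 35) - 78 ≡ 43. → (35, 43)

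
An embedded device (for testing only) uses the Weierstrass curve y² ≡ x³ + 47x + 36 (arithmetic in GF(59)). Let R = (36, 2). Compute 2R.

tangent at (36, 2): λ = (3·36² + 47)/(2·2) ≡ 41/4. 4⁻¹ ≡ 15 (mod 59), so λ ≡ 41·15 ≡ 25.
  x = λ² - 36 - 36 = 625 - 72 ≡ 22; y = λ·(36 - 22) - 2 ≡ 53. → (22, 53)

(22, 53)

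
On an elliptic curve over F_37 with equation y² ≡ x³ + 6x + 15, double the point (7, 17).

(34, 28)

tangent at (7, 17): λ = (3·7² + 6)/(2·17) ≡ 5/34. 34⁻¹ ≡ 12 (mod 37), so λ ≡ 5·12 ≡ 23.
  x = λ² - 7 - 7 = 529 - 14 ≡ 34; y = λ·(7 - 34) - 17 ≡ 28. → (34, 28)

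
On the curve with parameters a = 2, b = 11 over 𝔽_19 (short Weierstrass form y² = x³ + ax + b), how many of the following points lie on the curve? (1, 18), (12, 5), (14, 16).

1

(1, 18): 18² ≡ 1, rhs ≡ 14 → off.
(12, 5): 5² ≡ 6, rhs ≡ 15 → off.
(14, 16): 16² ≡ 9, rhs ≡ 9 → on.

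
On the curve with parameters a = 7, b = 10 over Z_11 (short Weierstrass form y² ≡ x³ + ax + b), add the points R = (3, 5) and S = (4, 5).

(4, 6)

(3, 5) + (4, 5). λ = (5 - 5)/(4 - 3) ≡ 0/1 mod 11. 1⁻¹ ≡ 1 (mod 11) since 1·1 = 1 ≡ 1, so λ ≡ 0.
  x = λ² - 3 - 4 = 0 - 7 ≡ 4; y = λ·(3 - 4) - 5 ≡ 6. → (4, 6)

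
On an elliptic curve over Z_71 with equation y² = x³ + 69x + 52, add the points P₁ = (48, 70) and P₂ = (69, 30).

(37, 24)

(48, 70) + (69, 30). λ = (30 - 70)/(69 - 48) ≡ 31/21 mod 71. 21⁻¹ ≡ 44 (mod 71), so λ ≡ 15.
  x = λ² - 48 - 69 = 225 - 117 ≡ 37; y = λ·(48 - 37) - 70 ≡ 24. → (37, 24)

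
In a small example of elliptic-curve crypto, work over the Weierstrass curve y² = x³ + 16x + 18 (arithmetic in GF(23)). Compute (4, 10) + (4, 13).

O

The two points share x = 4 and their y-coordinates satisfy 10 + 13 ≡ 0 (mod 23), so they are inverses. Their sum is O.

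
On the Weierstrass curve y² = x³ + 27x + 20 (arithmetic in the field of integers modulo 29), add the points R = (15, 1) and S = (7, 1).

(15, 1) + (7, 1). λ = (1 - 1)/(7 - 15) ≡ 0/21 mod 29. 21⁻¹ ≡ 18 (mod 29), so λ ≡ 0.
  x = λ² - 15 - 7 = 0 - 22 ≡ 7; y = λ·(15 - 7) - 1 ≡ 28. → (7, 28)

(7, 28)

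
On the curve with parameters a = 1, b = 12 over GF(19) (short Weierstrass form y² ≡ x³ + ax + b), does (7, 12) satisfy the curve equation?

y² = 12² ≡ 11; x³ + 1x + 12 = 362 ≡ 1 (mod 19). 11 ≠ 1.

no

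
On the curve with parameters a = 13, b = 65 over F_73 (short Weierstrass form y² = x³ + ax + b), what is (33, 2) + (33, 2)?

(4, 53)

tangent at (33, 2): λ = (3·33² + 13)/(2·2) ≡ 68/4. 4⁻¹ ≡ 55 (mod 73) since 4·55 = 220 ≡ 1, so λ ≡ 68·55 ≡ 17.
  x = λ² - 33 - 33 = 289 - 66 ≡ 4; y = λ·(33 - 4) - 2 ≡ 53. → (4, 53)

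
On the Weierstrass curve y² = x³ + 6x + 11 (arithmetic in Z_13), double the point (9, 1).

tangent at (9, 1): λ = (3·9² + 6)/(2·1) ≡ 2/2. 2⁻¹ ≡ 7 (mod 13) since 2·7 = 14 ≡ 1, so λ ≡ 2·7 ≡ 1.
  x = λ² - 9 - 9 = 1 - 18 ≡ 9; y = λ·(9 - 9) - 1 ≡ 12. → (9, 12)

(9, 12)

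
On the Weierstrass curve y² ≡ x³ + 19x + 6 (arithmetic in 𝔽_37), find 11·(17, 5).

(18, 1)

Write Q = (17, 5).
Double-and-add on 11 = (1011)₂. Start with Q = (17, 5) for the leading 1-bit.
double: tangent at (17, 5): λ = (3·17² + 19)/(2·5) ≡ 35/10. 10⁻¹ ≡ 26 (mod 37), so λ ≡ 35·26 ≡ 22.
  x = λ² - 17 - 17 = 484 - 34 ≡ 6; y = λ·(17 - 6) - 5 ≡ 15. → (6, 15)
double: tangent at (6, 15): λ = (3·6² + 19)/(2·15) ≡ 16/30. 30⁻¹ ≡ 21 (mod 37), so λ ≡ 16·21 ≡ 3.
  x = λ² - 6 - 6 = 9 - 12 ≡ 34; y = λ·(6 - 34) - 15 ≡ 12. → (34, 12)
add Q: (34, 12) + (17, 5). λ = (5 - 12)/(17 - 34) ≡ 30/20 mod 37. 20⁻¹ ≡ 13 (mod 37) since 20·13 = 260 ≡ 1, so λ ≡ 20.
  x = λ² - 34 - 17 = 400 - 51 ≡ 16; y = λ·(34 - 16) - 12 ≡ 15. → (16, 15)
double: tangent at (16, 15): λ = (3·16² + 19)/(2·15) ≡ 10/30. 30⁻¹ ≡ 21 (mod 37), so λ ≡ 10·21 ≡ 25.
  x = λ² - 16 - 16 = 625 - 32 ≡ 1; y = λ·(16 - 1) - 15 ≡ 27. → (1, 27)
add Q: (1, 27) + (17, 5). λ = (5 - 27)/(17 - 1) ≡ 15/16 mod 37. 16⁻¹ ≡ 7 (mod 37) since 16·7 = 112 ≡ 1, so λ ≡ 31.
  x = λ² - 1 - 17 = 961 - 18 ≡ 18; y = λ·(1 - 18) - 27 ≡ 1. → (18, 1)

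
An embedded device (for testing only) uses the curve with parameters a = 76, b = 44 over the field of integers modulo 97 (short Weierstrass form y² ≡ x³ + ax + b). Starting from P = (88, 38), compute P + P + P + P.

(80, 85)

Repeated addition: build up to 4P.
2P: tangent at (88, 38): λ = (3·88² + 76)/(2·38) ≡ 28/76. 76⁻¹ ≡ 60 (mod 97), so λ ≡ 28·60 ≡ 31.
  x = λ² - 88 - 88 = 961 - 176 ≡ 9; y = λ·(88 - 9) - 38 ≡ 83. → (9, 83)
3P: (9, 83) + (88, 38). λ = (38 - 83)/(88 - 9) ≡ 52/79 mod 97. 79⁻¹ ≡ 70 (mod 97), so λ ≡ 51.
  x = λ² - 9 - 88 = 2601 - 97 ≡ 79; y = λ·(9 - 79) - 83 ≡ 33. → (79, 33)
4P: (79, 33) + (88, 38). λ = (38 - 33)/(88 - 79) ≡ 5/9 mod 97. 9⁻¹ ≡ 54 (mod 97) since 9·54 = 486 ≡ 1, so λ ≡ 76.
  x = λ² - 79 - 88 = 5776 - 167 ≡ 80; y = λ·(79 - 80) - 33 ≡ 85. → (80, 85)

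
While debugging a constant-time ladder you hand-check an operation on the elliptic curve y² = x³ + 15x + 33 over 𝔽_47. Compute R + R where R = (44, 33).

tangent at (44, 33): λ = (3·44² + 15)/(2·33) ≡ 42/19. 19⁻¹ ≡ 5 (mod 47), so λ ≡ 42·5 ≡ 22.
  x = λ² - 44 - 44 = 484 - 88 ≡ 20; y = λ·(44 - 20) - 33 ≡ 25. → (20, 25)

(20, 25)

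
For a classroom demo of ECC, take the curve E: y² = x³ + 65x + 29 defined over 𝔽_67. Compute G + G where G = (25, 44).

(43, 16)

tangent at (25, 44): λ = (3·25² + 65)/(2·44) ≡ 64/21. 21⁻¹ ≡ 16 (mod 67) since 21·16 = 336 ≡ 1, so λ ≡ 64·16 ≡ 19.
  x = λ² - 25 - 25 = 361 - 50 ≡ 43; y = λ·(25 - 43) - 44 ≡ 16. → (43, 16)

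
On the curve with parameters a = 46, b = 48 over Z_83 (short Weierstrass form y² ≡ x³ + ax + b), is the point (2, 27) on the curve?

y² = 27² ≡ 65; x³ + 46x + 48 = 148 ≡ 65 (mod 83). 65 = 65.

yes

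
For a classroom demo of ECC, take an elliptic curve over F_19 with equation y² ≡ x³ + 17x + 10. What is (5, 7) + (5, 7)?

(1, 3)

tangent at (5, 7): λ = (3·5² + 17)/(2·7) ≡ 16/14. 14⁻¹ ≡ 15 (mod 19), so λ ≡ 16·15 ≡ 12.
  x = λ² - 5 - 5 = 144 - 10 ≡ 1; y = λ·(5 - 1) - 7 ≡ 3. → (1, 3)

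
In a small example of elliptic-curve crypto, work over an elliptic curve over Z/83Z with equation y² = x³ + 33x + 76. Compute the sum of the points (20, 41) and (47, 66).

(20, 41) + (47, 66). λ = (66 - 41)/(47 - 20) ≡ 25/27 mod 83. 27⁻¹ ≡ 40 (mod 83), so λ ≡ 4.
  x = λ² - 20 - 47 = 16 - 67 ≡ 32; y = λ·(20 - 32) - 41 ≡ 77. → (32, 77)

(32, 77)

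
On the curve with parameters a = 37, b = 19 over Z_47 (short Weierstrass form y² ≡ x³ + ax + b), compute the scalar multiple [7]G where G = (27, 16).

(46, 34)

Double-and-add on 7 = (111)₂. Start with G = (27, 16) for the leading 1-bit.
double: tangent at (27, 16): λ = (3·27² + 37)/(2·16) ≡ 15/32. 32⁻¹ ≡ 25 (mod 47) since 32·25 = 800 ≡ 1, so λ ≡ 15·25 ≡ 46.
  x = λ² - 27 - 27 = 2116 - 54 ≡ 41; y = λ·(27 - 41) - 16 ≡ 45. → (41, 45)
add G: (41, 45) + (27, 16). λ = (16 - 45)/(27 - 41) ≡ 18/33 mod 47. 33⁻¹ ≡ 10 (mod 47) since 33·10 = 330 ≡ 1, so λ ≡ 39.
  x = λ² - 41 - 27 = 1521 - 68 ≡ 43; y = λ·(41 - 43) - 45 ≡ 18. → (43, 18)
double: tangent at (43, 18): λ = (3·43² + 37)/(2·18) ≡ 38/36. 36⁻¹ ≡ 17 (mod 47), so λ ≡ 38·17 ≡ 35.
  x = λ² - 43 - 43 = 1225 - 86 ≡ 11; y = λ·(43 - 11) - 18 ≡ 21. → (11, 21)
add G: (11, 21) + (27, 16). λ = (16 - 21)/(27 - 11) ≡ 42/16 mod 47. 16⁻¹ ≡ 3 (mod 47) since 16·3 = 48 ≡ 1, so λ ≡ 32.
  x = λ² - 11 - 27 = 1024 - 38 ≡ 46; y = λ·(11 - 46) - 21 ≡ 34. → (46, 34)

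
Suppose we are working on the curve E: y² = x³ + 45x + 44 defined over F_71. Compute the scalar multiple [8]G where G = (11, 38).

(40, 58)

Repeated addition: build up to 8G.
2G: tangent at (11, 38): λ = (3·11² + 45)/(2·38) ≡ 53/5. 5⁻¹ ≡ 57 (mod 71) since 5·57 = 285 ≡ 1, so λ ≡ 53·57 ≡ 39.
  x = λ² - 11 - 11 = 1521 - 22 ≡ 8; y = λ·(11 - 8) - 38 ≡ 8. → (8, 8)
3G: (8, 8) + (11, 38). λ = (38 - 8)/(11 - 8) ≡ 30/3 mod 71. 3⁻¹ ≡ 24 (mod 71) since 3·24 = 72 ≡ 1, so λ ≡ 10.
  x = λ² - 8 - 11 = 100 - 19 ≡ 10; y = λ·(8 - 10) - 8 ≡ 43. → (10, 43)
4G: (10, 43) + (11, 38). λ = (38 - 43)/(11 - 10) ≡ 66/1 mod 71. 1⁻¹ ≡ 1 (mod 71) since 1·1 = 1 ≡ 1, so λ ≡ 66.
  x = λ² - 10 - 11 = 4356 - 21 ≡ 4; y = λ·(10 - 4) - 43 ≡ 69. → (4, 69)
5G: (4, 69) + (11, 38). λ = (38 - 69)/(11 - 4) ≡ 40/7 mod 71. 7⁻¹ ≡ 61 (mod 71) since 7·61 = 427 ≡ 1, so λ ≡ 26.
  x = λ² - 4 - 11 = 676 - 15 ≡ 22; y = λ·(4 - 22) - 69 ≡ 31. → (22, 31)
6G: (22, 31) + (11, 38). λ = (38 - 31)/(11 - 22) ≡ 7/60 mod 71. 60⁻¹ ≡ 58 (mod 71), so λ ≡ 51.
  x = λ² - 22 - 11 = 2601 - 33 ≡ 12; y = λ·(22 - 12) - 31 ≡ 53. → (12, 53)
7G: (12, 53) + (11, 38). λ = (38 - 53)/(11 - 12) ≡ 56/70 mod 71. 70⁻¹ ≡ 70 (mod 71), so λ ≡ 15.
  x = λ² - 12 - 11 = 225 - 23 ≡ 60; y = λ·(12 - 60) - 53 ≡ 8. → (60, 8)
8G: (60, 8) + (11, 38). λ = (38 - 8)/(11 - 60) ≡ 30/22 mod 71. 22⁻¹ ≡ 42 (mod 71) since 22·42 = 924 ≡ 1, so λ ≡ 53.
  x = λ² - 60 - 11 = 2809 - 71 ≡ 40; y = λ·(60 - 40) - 8 ≡ 58. → (40, 58)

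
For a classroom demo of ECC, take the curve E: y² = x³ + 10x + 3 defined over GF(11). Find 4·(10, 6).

(3, 4)

Write Q = (10, 6).
Double-and-add on 4 = (100)₂. Start with Q = (10, 6) for the leading 1-bit.
double: tangent at (10, 6): λ = (3·10² + 10)/(2·6) ≡ 2/1. 1⁻¹ ≡ 1 (mod 11), so λ ≡ 2·1 ≡ 2.
  x = λ² - 10 - 10 = 4 - 20 ≡ 6; y = λ·(10 - 6) - 6 ≡ 2. → (6, 2)
double: tangent at (6, 2): λ = (3·6² + 10)/(2·2) ≡ 8/4. 4⁻¹ ≡ 3 (mod 11) since 4·3 = 12 ≡ 1, so λ ≡ 8·3 ≡ 2.
  x = λ² - 6 - 6 = 4 - 12 ≡ 3; y = λ·(6 - 3) - 2 ≡ 4. → (3, 4)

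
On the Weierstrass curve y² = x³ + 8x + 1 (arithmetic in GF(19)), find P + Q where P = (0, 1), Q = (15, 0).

(10, 6)

(0, 1) + (15, 0). λ = (0 - 1)/(15 - 0) ≡ 18/15 mod 19. 15⁻¹ ≡ 14 (mod 19), so λ ≡ 5.
  x = λ² - 0 - 15 = 25 - 15 ≡ 10; y = λ·(0 - 10) - 1 ≡ 6. → (10, 6)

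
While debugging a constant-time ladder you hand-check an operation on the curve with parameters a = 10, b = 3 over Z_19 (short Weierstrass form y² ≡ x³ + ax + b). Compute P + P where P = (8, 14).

tangent at (8, 14): λ = (3·8² + 10)/(2·14) ≡ 12/9. 9⁻¹ ≡ 17 (mod 19), so λ ≡ 12·17 ≡ 14.
  x = λ² - 8 - 8 = 196 - 16 ≡ 9; y = λ·(8 - 9) - 14 ≡ 10. → (9, 10)

(9, 10)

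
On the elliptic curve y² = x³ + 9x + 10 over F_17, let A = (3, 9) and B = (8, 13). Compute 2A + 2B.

First 2A:
Repeated addition: build up to 2A.
2A: tangent at (3, 9): λ = (3·3² + 9)/(2·9) ≡ 2/1. 1⁻¹ ≡ 1 (mod 17) since 1·1 = 1 ≡ 1, so λ ≡ 2·1 ≡ 2.
  x = λ² - 3 - 3 = 4 - 6 ≡ 15; y = λ·(3 - 15) - 9 ≡ 1. → (15, 1)
2A = (15, 1).
Next 2B:
Repeated addition: build up to 2B.
2B: tangent at (8, 13): λ = (3·8² + 9)/(2·13) ≡ 14/9. 9⁻¹ ≡ 2 (mod 17), so λ ≡ 14·2 ≡ 11.
  x = λ² - 8 - 8 = 121 - 16 ≡ 3; y = λ·(8 - 3) - 13 ≡ 8. → (3, 8)
2B = (3, 8).
Finally 2A + 2B:
(15, 1) + (3, 8). λ = (8 - 1)/(3 - 15) ≡ 7/5 mod 17. 5⁻¹ ≡ 7 (mod 17) since 5·7 = 35 ≡ 1, so λ ≡ 15.
  x = λ² - 15 - 3 = 225 - 18 ≡ 3; y = λ·(15 - 3) - 1 ≡ 9. → (3, 9)

(3, 9)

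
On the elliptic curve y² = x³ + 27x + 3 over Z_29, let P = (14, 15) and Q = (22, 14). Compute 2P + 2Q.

First 2P:
Repeated addition: build up to 2P.
2P: tangent at (14, 15): λ = (3·14² + 27)/(2·15) ≡ 6/1. 1⁻¹ ≡ 1 (mod 29) since 1·1 = 1 ≡ 1, so λ ≡ 6·1 ≡ 6.
  x = λ² - 14 - 14 = 36 - 28 ≡ 8; y = λ·(14 - 8) - 15 ≡ 21. → (8, 21)
2P = (8, 21).
Next 2Q:
Repeated addition: build up to 2Q.
2Q: tangent at (22, 14): λ = (3·22² + 27)/(2·14) ≡ 0/28. 28⁻¹ ≡ 28 (mod 29), so λ ≡ 0·28 ≡ 0.
  x = λ² - 22 - 22 = 0 - 44 ≡ 14; y = λ·(22 - 14) - 14 ≡ 15. → (14, 15)
2Q = (14, 15).
Finally 2P + 2Q:
(8, 21) + (14, 15). λ = (15 - 21)/(14 - 8) ≡ 23/6 mod 29. 6⁻¹ ≡ 5 (mod 29) since 6·5 = 30 ≡ 1, so λ ≡ 28.
  x = λ² - 8 - 14 = 784 - 22 ≡ 8; y = λ·(8 - 8) - 21 ≡ 8. → (8, 8)

(8, 8)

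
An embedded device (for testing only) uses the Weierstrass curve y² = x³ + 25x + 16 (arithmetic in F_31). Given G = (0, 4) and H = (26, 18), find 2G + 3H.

First 2G:
Repeated addition: build up to 2G.
2G: tangent at (0, 4): λ = (3·0² + 25)/(2·4) ≡ 25/8. 8⁻¹ ≡ 4 (mod 31), so λ ≡ 25·4 ≡ 7.
  x = λ² - 0 - 0 = 49 - 0 ≡ 18; y = λ·(0 - 18) - 4 ≡ 25. → (18, 25)
2G = (18, 25).
Next 3H:
Repeated addition: build up to 3H.
2H: tangent at (26, 18): λ = (3·26² + 25)/(2·18) ≡ 7/5. 5⁻¹ ≡ 25 (mod 31) since 5·25 = 125 ≡ 1, so λ ≡ 7·25 ≡ 20.
  x = λ² - 26 - 26 = 400 - 52 ≡ 7; y = λ·(26 - 7) - 18 ≡ 21. → (7, 21)
3H: (7, 21) + (26, 18). λ = (18 - 21)/(26 - 7) ≡ 28/19 mod 31. 19⁻¹ ≡ 18 (mod 31), so λ ≡ 8.
  x = λ² - 7 - 26 = 64 - 33 ≡ 0; y = λ·(7 - 0) - 21 ≡ 4. → (0, 4)
3H = (0, 4).
Finally 2G + 3H:
(18, 25) + (0, 4). λ = (4 - 25)/(0 - 18) ≡ 10/13 mod 31. 13⁻¹ ≡ 12 (mod 31), so λ ≡ 27.
  x = λ² - 18 - 0 = 729 - 18 ≡ 29; y = λ·(18 - 29) - 25 ≡ 19. → (29, 19)

(29, 19)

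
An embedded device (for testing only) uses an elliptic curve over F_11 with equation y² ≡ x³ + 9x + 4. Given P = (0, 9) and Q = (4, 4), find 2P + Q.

(8, 4)

First 2P:
Repeated addition: build up to 2P.
2P: tangent at (0, 9): λ = (3·0² + 9)/(2·9) ≡ 9/7. 7⁻¹ ≡ 8 (mod 11) since 7·8 = 56 ≡ 1, so λ ≡ 9·8 ≡ 6.
  x = λ² - 0 - 0 = 36 - 0 ≡ 3; y = λ·(0 - 3) - 9 ≡ 6. → (3, 6)
2P = (3, 6).
Finally 2P + Q:
(3, 6) + (4, 4). λ = (4 - 6)/(4 - 3) ≡ 9/1 mod 11. 1⁻¹ ≡ 1 (mod 11) since 1·1 = 1 ≡ 1, so λ ≡ 9.
  x = λ² - 3 - 4 = 81 - 7 ≡ 8; y = λ·(3 - 8) - 6 ≡ 4. → (8, 4)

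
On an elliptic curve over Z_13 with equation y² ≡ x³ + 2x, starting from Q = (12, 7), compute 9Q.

(12, 6)

Double-and-add on 9 = (1001)₂. Start with Q = (12, 7) for the leading 1-bit.
double: tangent at (12, 7): λ = (3·12² + 2)/(2·7) ≡ 5/1. 1⁻¹ ≡ 1 (mod 13), so λ ≡ 5·1 ≡ 5.
  x = λ² - 12 - 12 = 25 - 24 ≡ 1; y = λ·(12 - 1) - 7 ≡ 9. → (1, 9)
double: tangent at (1, 9): λ = (3·1² + 2)/(2·9) ≡ 5/5. 5⁻¹ ≡ 8 (mod 13), so λ ≡ 5·8 ≡ 1.
  x = λ² - 1 - 1 = 1 - 2 ≡ 12; y = λ·(1 - 12) - 9 ≡ 6. → (12, 6)
double: tangent at (12, 6): λ = (3·12² + 2)/(2·6) ≡ 5/12. 12⁻¹ ≡ 12 (mod 13), so λ ≡ 5·12 ≡ 8.
  x = λ² - 12 - 12 = 64 - 24 ≡ 1; y = λ·(12 - 1) - 6 ≡ 4. → (1, 4)
add Q: (1, 4) + (12, 7). λ = (7 - 4)/(12 - 1) ≡ 3/11 mod 13. 11⁻¹ ≡ 6 (mod 13) since 11·6 = 66 ≡ 1, so λ ≡ 5.
  x = λ² - 1 - 12 = 25 - 13 ≡ 12; y = λ·(1 - 12) - 4 ≡ 6. → (12, 6)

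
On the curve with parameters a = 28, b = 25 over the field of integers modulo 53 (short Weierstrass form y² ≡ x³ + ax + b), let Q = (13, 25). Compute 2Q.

(18, 1)

tangent at (13, 25): λ = (3·13² + 28)/(2·25) ≡ 5/50. 50⁻¹ ≡ 35 (mod 53), so λ ≡ 5·35 ≡ 16.
  x = λ² - 13 - 13 = 256 - 26 ≡ 18; y = λ·(13 - 18) - 25 ≡ 1. → (18, 1)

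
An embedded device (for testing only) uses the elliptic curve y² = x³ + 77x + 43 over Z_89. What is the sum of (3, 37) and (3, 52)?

O

The two points share x = 3 and their y-coordinates satisfy 37 + 52 ≡ 0 (mod 89), so they are inverses. Their sum is the point at infinity.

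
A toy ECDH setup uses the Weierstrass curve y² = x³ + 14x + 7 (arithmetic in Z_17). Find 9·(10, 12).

Write Q = (10, 12).
Repeated addition: build up to 9Q.
2Q: tangent at (10, 12): λ = (3·10² + 14)/(2·12) ≡ 8/7. 7⁻¹ ≡ 5 (mod 17), so λ ≡ 8·5 ≡ 6.
  x = λ² - 10 - 10 = 36 - 20 ≡ 16; y = λ·(10 - 16) - 12 ≡ 3. → (16, 3)
3Q: (16, 3) + (10, 12). λ = (12 - 3)/(10 - 16) ≡ 9/11 mod 17. 11⁻¹ ≡ 14 (mod 17) since 11·14 = 154 ≡ 1, so λ ≡ 7.
  x = λ² - 16 - 10 = 49 - 26 ≡ 6; y = λ·(16 - 6) - 3 ≡ 16. → (6, 16)
4Q: (6, 16) + (10, 12). λ = (12 - 16)/(10 - 6) ≡ 13/4 mod 17. 4⁻¹ ≡ 13 (mod 17), so λ ≡ 16.
  x = λ² - 6 - 10 = 256 - 16 ≡ 2; y = λ·(6 - 2) - 16 ≡ 14. → (2, 14)
5Q: (2, 14) + (10, 12). λ = (12 - 14)/(10 - 2) ≡ 15/8 mod 17. 8⁻¹ ≡ 15 (mod 17) since 8·15 = 120 ≡ 1, so λ ≡ 4.
  x = λ² - 2 - 10 = 16 - 12 ≡ 4; y = λ·(2 - 4) - 14 ≡ 12. → (4, 12)
6Q: (4, 12) + (10, 12). λ = (12 - 12)/(10 - 4) ≡ 0/6 mod 17. 6⁻¹ ≡ 3 (mod 17) since 6·3 = 18 ≡ 1, so λ ≡ 0.
  x = λ² - 4 - 10 = 0 - 14 ≡ 3; y = λ·(4 - 3) - 12 ≡ 5. → (3, 5)
7Q: (3, 5) + (10, 12). λ = (12 - 5)/(10 - 3) ≡ 7/7 mod 17. 7⁻¹ ≡ 5 (mod 17), so λ ≡ 1.
  x = λ² - 3 - 10 = 1 - 13 ≡ 5; y = λ·(3 - 5) - 5 ≡ 10. → (5, 10)
8Q: (5, 10) + (10, 12). λ = (12 - 10)/(10 - 5) ≡ 2/5 mod 17. 5⁻¹ ≡ 7 (mod 17) since 5·7 = 35 ≡ 1, so λ ≡ 14.
  x = λ² - 5 - 10 = 196 - 15 ≡ 11; y = λ·(5 - 11) - 10 ≡ 8. → (11, 8)
9Q: (11, 8) + (10, 12). λ = (12 - 8)/(10 - 11) ≡ 4/16 mod 17. 16⁻¹ ≡ 16 (mod 17) since 16·16 = 256 ≡ 1, so λ ≡ 13.
  x = λ² - 11 - 10 = 169 - 21 ≡ 12; y = λ·(11 - 12) - 8 ≡ 13. → (12, 13)

(12, 13)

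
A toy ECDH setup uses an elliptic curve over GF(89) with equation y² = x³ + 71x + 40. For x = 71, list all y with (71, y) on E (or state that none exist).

x³ + 71x + 40 = 362992 ≡ 50 (mod 89).
Square roots of 50 mod 89: 36 and 53 (since 36² = 1296 ≡ 50).

36, 53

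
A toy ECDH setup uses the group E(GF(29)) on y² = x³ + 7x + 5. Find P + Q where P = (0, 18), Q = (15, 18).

(14, 11)

(0, 18) + (15, 18). λ = (18 - 18)/(15 - 0) ≡ 0/15 mod 29. 15⁻¹ ≡ 2 (mod 29) since 15·2 = 30 ≡ 1, so λ ≡ 0.
  x = λ² - 0 - 15 = 0 - 15 ≡ 14; y = λ·(0 - 14) - 18 ≡ 11. → (14, 11)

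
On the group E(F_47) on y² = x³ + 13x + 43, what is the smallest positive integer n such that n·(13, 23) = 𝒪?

2P: tangent at (13, 23): λ = (3·13² + 13)/(2·23) ≡ 3/46. 46⁻¹ ≡ 46 (mod 47) since 46·46 = 2116 ≡ 1, so λ ≡ 3·46 ≡ 44.
  x = λ² - 13 - 13 = 1936 - 26 ≡ 30; y = λ·(13 - 30) - 23 ≡ 28. → (30, 28)
3P: (30, 28) + (13, 23). λ = (23 - 28)/(13 - 30) ≡ 42/30 mod 47. 30⁻¹ ≡ 11 (mod 47), so λ ≡ 39.
  x = λ² - 30 - 13 = 1521 - 43 ≡ 21; y = λ·(30 - 21) - 28 ≡ 41. → (21, 41)
4P: (21, 41) + (13, 23). λ = (23 - 41)/(13 - 21) ≡ 29/39 mod 47. 39⁻¹ ≡ 41 (mod 47), so λ ≡ 14.
  x = λ² - 21 - 13 = 196 - 34 ≡ 21; y = λ·(21 - 21) - 41 ≡ 6. → (21, 6)
5P: (21, 6) + (13, 23). λ = (23 - 6)/(13 - 21) ≡ 17/39 mod 47. 39⁻¹ ≡ 41 (mod 47), so λ ≡ 39.
  x = λ² - 21 - 13 = 1521 - 34 ≡ 30; y = λ·(21 - 30) - 6 ≡ 19. → (30, 19)
6P: (30, 19) + (13, 23). λ = (23 - 19)/(13 - 30) ≡ 4/30 mod 47. 30⁻¹ ≡ 11 (mod 47), so λ ≡ 44.
  x = λ² - 30 - 13 = 1936 - 43 ≡ 13; y = λ·(30 - 13) - 19 ≡ 24. → (13, 24)
7P: (13, 24) + (13, 23): same x and y₁ ≡ -y₂, so the sum is 𝒪.
7P = 𝒪, so the order is 7.

7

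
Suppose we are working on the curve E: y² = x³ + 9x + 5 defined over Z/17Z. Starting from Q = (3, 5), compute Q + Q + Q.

(14, 11)

Repeated addition: build up to 3Q.
2Q: tangent at (3, 5): λ = (3·3² + 9)/(2·5) ≡ 2/10. 10⁻¹ ≡ 12 (mod 17), so λ ≡ 2·12 ≡ 7.
  x = λ² - 3 - 3 = 49 - 6 ≡ 9; y = λ·(3 - 9) - 5 ≡ 4. → (9, 4)
3Q: (9, 4) + (3, 5). λ = (5 - 4)/(3 - 9) ≡ 1/11 mod 17. 11⁻¹ ≡ 14 (mod 17), so λ ≡ 14.
  x = λ² - 9 - 3 = 196 - 12 ≡ 14; y = λ·(9 - 14) - 4 ≡ 11. → (14, 11)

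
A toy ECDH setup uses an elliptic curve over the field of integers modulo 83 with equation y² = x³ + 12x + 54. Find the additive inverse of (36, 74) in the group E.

(36, 9)

-(36, 74) = (36, -74 mod 83) = (36, 9).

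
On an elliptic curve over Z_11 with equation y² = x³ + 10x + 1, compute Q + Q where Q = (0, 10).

(3, 5)

tangent at (0, 10): λ = (3·0² + 10)/(2·10) ≡ 10/9. 9⁻¹ ≡ 5 (mod 11) since 9·5 = 45 ≡ 1, so λ ≡ 10·5 ≡ 6.
  x = λ² - 0 - 0 = 36 - 0 ≡ 3; y = λ·(0 - 3) - 10 ≡ 5. → (3, 5)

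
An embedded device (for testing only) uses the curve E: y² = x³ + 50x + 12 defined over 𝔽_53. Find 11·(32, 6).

(29, 27)

Write P = (32, 6).
Repeated addition: build up to 11P.
2P: tangent at (32, 6): λ = (3·32² + 50)/(2·6) ≡ 48/12. 12⁻¹ ≡ 31 (mod 53), so λ ≡ 48·31 ≡ 4.
  x = λ² - 32 - 32 = 16 - 64 ≡ 5; y = λ·(32 - 5) - 6 ≡ 49. → (5, 49)
3P: (5, 49) + (32, 6). λ = (6 - 49)/(32 - 5) ≡ 10/27 mod 53. 27⁻¹ ≡ 2 (mod 53), so λ ≡ 20.
  x = λ² - 5 - 32 = 400 - 37 ≡ 45; y = λ·(5 - 45) - 49 ≡ 52. → (45, 52)
4P: (45, 52) + (32, 6). λ = (6 - 52)/(32 - 45) ≡ 7/40 mod 53. 40⁻¹ ≡ 4 (mod 53) since 40·4 = 160 ≡ 1, so λ ≡ 28.
  x = λ² - 45 - 32 = 784 - 77 ≡ 18; y = λ·(45 - 18) - 52 ≡ 15. → (18, 15)
5P: (18, 15) + (32, 6). λ = (6 - 15)/(32 - 18) ≡ 44/14 mod 53. 14⁻¹ ≡ 19 (mod 53), so λ ≡ 41.
  x = λ² - 18 - 32 = 1681 - 50 ≡ 41; y = λ·(18 - 41) - 15 ≡ 49. → (41, 49)
6P: (41, 49) + (32, 6). λ = (6 - 49)/(32 - 41) ≡ 10/44 mod 53. 44⁻¹ ≡ 47 (mod 53), so λ ≡ 46.
  x = λ² - 41 - 32 = 2116 - 73 ≡ 29; y = λ·(41 - 29) - 49 ≡ 26. → (29, 26)
7P: (29, 26) + (32, 6). λ = (6 - 26)/(32 - 29) ≡ 33/3 mod 53. 3⁻¹ ≡ 18 (mod 53) since 3·18 = 54 ≡ 1, so λ ≡ 11.
  x = λ² - 29 - 32 = 121 - 61 ≡ 7; y = λ·(29 - 7) - 26 ≡ 4. → (7, 4)
8P: (7, 4) + (32, 6). λ = (6 - 4)/(32 - 7) ≡ 2/25 mod 53. 25⁻¹ ≡ 17 (mod 53), so λ ≡ 34.
  x = λ² - 7 - 32 = 1156 - 39 ≡ 4; y = λ·(7 - 4) - 4 ≡ 45. → (4, 45)
9P: (4, 45) + (32, 6). λ = (6 - 45)/(32 - 4) ≡ 14/28 mod 53. 28⁻¹ ≡ 36 (mod 53), so λ ≡ 27.
  x = λ² - 4 - 32 = 729 - 36 ≡ 4; y = λ·(4 - 4) - 45 ≡ 8. → (4, 8)
10P: (4, 8) + (32, 6). λ = (6 - 8)/(32 - 4) ≡ 51/28 mod 53. 28⁻¹ ≡ 36 (mod 53) since 28·36 = 1008 ≡ 1, so λ ≡ 34.
  x = λ² - 4 - 32 = 1156 - 36 ≡ 7; y = λ·(4 - 7) - 8 ≡ 49. → (7, 49)
11P: (7, 49) + (32, 6). λ = (6 - 49)/(32 - 7) ≡ 10/25 mod 53. 25⁻¹ ≡ 17 (mod 53), so λ ≡ 11.
  x = λ² - 7 - 32 = 121 - 39 ≡ 29; y = λ·(7 - 29) - 49 ≡ 27. → (29, 27)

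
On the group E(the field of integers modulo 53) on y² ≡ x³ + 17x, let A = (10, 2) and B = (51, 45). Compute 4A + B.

(32, 44)

First 4A:
Double-and-add on 4 = (100)₂. Start with A = (10, 2) for the leading 1-bit.
double: tangent at (10, 2): λ = (3·10² + 17)/(2·2) ≡ 52/4. 4⁻¹ ≡ 40 (mod 53), so λ ≡ 52·40 ≡ 13.
  x = λ² - 10 - 10 = 169 - 20 ≡ 43; y = λ·(10 - 43) - 2 ≡ 46. → (43, 46)
double: tangent at (43, 46): λ = (3·43² + 17)/(2·46) ≡ 52/39. 39⁻¹ ≡ 34 (mod 53), so λ ≡ 52·34 ≡ 19.
  x = λ² - 43 - 43 = 361 - 86 ≡ 10; y = λ·(43 - 10) - 46 ≡ 51. → (10, 51)
4A = (10, 51).
Finally 4A + B:
(10, 51) + (51, 45). λ = (45 - 51)/(51 - 10) ≡ 47/41 mod 53. 41⁻¹ ≡ 22 (mod 53) since 41·22 = 902 ≡ 1, so λ ≡ 27.
  x = λ² - 10 - 51 = 729 - 61 ≡ 32; y = λ·(10 - 32) - 51 ≡ 44. → (32, 44)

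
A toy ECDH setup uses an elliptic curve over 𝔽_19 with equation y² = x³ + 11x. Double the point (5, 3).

tangent at (5, 3): λ = (3·5² + 11)/(2·3) ≡ 10/6. 6⁻¹ ≡ 16 (mod 19), so λ ≡ 10·16 ≡ 8.
  x = λ² - 5 - 5 = 64 - 10 ≡ 16; y = λ·(5 - 16) - 3 ≡ 4. → (16, 4)

(16, 4)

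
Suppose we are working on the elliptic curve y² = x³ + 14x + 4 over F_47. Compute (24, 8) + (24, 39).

The two points share x = 24 and their y-coordinates satisfy 8 + 39 ≡ 0 (mod 47), so they are inverses. Their sum is O.

O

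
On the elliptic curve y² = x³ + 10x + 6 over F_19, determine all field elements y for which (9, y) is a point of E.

none

x³ + 10x + 6 = 825 ≡ 8 (mod 19).
8 is a non-residue mod 19; no y exists.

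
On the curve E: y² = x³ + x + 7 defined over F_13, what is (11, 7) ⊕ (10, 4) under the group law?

(1, 10)

(11, 7) + (10, 4). λ = (4 - 7)/(10 - 11) ≡ 10/12 mod 13. 12⁻¹ ≡ 12 (mod 13) since 12·12 = 144 ≡ 1, so λ ≡ 3.
  x = λ² - 11 - 10 = 9 - 21 ≡ 1; y = λ·(11 - 1) - 7 ≡ 10. → (1, 10)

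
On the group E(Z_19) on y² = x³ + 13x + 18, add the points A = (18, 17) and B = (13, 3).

(8, 11)

(18, 17) + (13, 3). λ = (3 - 17)/(13 - 18) ≡ 5/14 mod 19. 14⁻¹ ≡ 15 (mod 19) since 14·15 = 210 ≡ 1, so λ ≡ 18.
  x = λ² - 18 - 13 = 324 - 31 ≡ 8; y = λ·(18 - 8) - 17 ≡ 11. → (8, 11)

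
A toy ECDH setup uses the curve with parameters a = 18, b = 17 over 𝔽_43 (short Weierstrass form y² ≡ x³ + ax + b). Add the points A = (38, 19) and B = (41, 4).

(32, 37)

(38, 19) + (41, 4). λ = (4 - 19)/(41 - 38) ≡ 28/3 mod 43. 3⁻¹ ≡ 29 (mod 43) since 3·29 = 87 ≡ 1, so λ ≡ 38.
  x = λ² - 38 - 41 = 1444 - 79 ≡ 32; y = λ·(38 - 32) - 19 ≡ 37. → (32, 37)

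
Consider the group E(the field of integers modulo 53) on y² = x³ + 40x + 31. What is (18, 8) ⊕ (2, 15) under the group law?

(4, 19)

(18, 8) + (2, 15). λ = (15 - 8)/(2 - 18) ≡ 7/37 mod 53. 37⁻¹ ≡ 43 (mod 53) since 37·43 = 1591 ≡ 1, so λ ≡ 36.
  x = λ² - 18 - 2 = 1296 - 20 ≡ 4; y = λ·(18 - 4) - 8 ≡ 19. → (4, 19)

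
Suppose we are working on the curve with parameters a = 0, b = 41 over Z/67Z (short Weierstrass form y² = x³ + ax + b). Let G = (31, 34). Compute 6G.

Repeated addition: build up to 6G.
2G: tangent at (31, 34): λ = (3·31² + 0)/(2·34) ≡ 2/1. 1⁻¹ ≡ 1 (mod 67), so λ ≡ 2·1 ≡ 2.
  x = λ² - 31 - 31 = 4 - 62 ≡ 9; y = λ·(31 - 9) - 34 ≡ 10. → (9, 10)
3G: (9, 10) + (31, 34). λ = (34 - 10)/(31 - 9) ≡ 24/22 mod 67. 22⁻¹ ≡ 64 (mod 67), so λ ≡ 62.
  x = λ² - 9 - 31 = 3844 - 40 ≡ 52; y = λ·(9 - 52) - 10 ≡ 4. → (52, 4)
4G: (52, 4) + (31, 34). λ = (34 - 4)/(31 - 52) ≡ 30/46 mod 67. 46⁻¹ ≡ 51 (mod 67) since 46·51 = 2346 ≡ 1, so λ ≡ 56.
  x = λ² - 52 - 31 = 3136 - 83 ≡ 38; y = λ·(52 - 38) - 4 ≡ 43. → (38, 43)
5G: (38, 43) + (31, 34). λ = (34 - 43)/(31 - 38) ≡ 58/60 mod 67. 60⁻¹ ≡ 19 (mod 67) since 60·19 = 1140 ≡ 1, so λ ≡ 30.
  x = λ² - 38 - 31 = 900 - 69 ≡ 27; y = λ·(38 - 27) - 43 ≡ 19. → (27, 19)
6G: (27, 19) + (31, 34). λ = (34 - 19)/(31 - 27) ≡ 15/4 mod 67. 4⁻¹ ≡ 17 (mod 67), so λ ≡ 54.
  x = λ² - 27 - 31 = 2916 - 58 ≡ 44; y = λ·(27 - 44) - 19 ≡ 1. → (44, 1)

(44, 1)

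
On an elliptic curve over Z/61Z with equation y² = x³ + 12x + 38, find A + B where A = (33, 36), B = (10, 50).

(57, 29)

(33, 36) + (10, 50). λ = (50 - 36)/(10 - 33) ≡ 14/38 mod 61. 38⁻¹ ≡ 53 (mod 61), so λ ≡ 10.
  x = λ² - 33 - 10 = 100 - 43 ≡ 57; y = λ·(33 - 57) - 36 ≡ 29. → (57, 29)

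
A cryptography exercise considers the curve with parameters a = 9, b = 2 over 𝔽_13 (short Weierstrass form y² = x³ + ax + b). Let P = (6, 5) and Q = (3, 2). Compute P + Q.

(5, 9)

(6, 5) + (3, 2). λ = (2 - 5)/(3 - 6) ≡ 10/10 mod 13. 10⁻¹ ≡ 4 (mod 13), so λ ≡ 1.
  x = λ² - 6 - 3 = 1 - 9 ≡ 5; y = λ·(6 - 5) - 5 ≡ 9. → (5, 9)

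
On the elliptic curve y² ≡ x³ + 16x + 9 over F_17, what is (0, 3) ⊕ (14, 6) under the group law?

(4, 1)

(0, 3) + (14, 6). λ = (6 - 3)/(14 - 0) ≡ 3/14 mod 17. 14⁻¹ ≡ 11 (mod 17), so λ ≡ 16.
  x = λ² - 0 - 14 = 256 - 14 ≡ 4; y = λ·(0 - 4) - 3 ≡ 1. → (4, 1)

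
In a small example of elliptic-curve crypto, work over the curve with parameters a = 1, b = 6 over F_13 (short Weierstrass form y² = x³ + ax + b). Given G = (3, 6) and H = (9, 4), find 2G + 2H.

First 2G:
Repeated addition: build up to 2G.
2G: tangent at (3, 6): λ = (3·3² + 1)/(2·6) ≡ 2/12. 12⁻¹ ≡ 12 (mod 13), so λ ≡ 2·12 ≡ 11.
  x = λ² - 3 - 3 = 121 - 6 ≡ 11; y = λ·(3 - 11) - 6 ≡ 10. → (11, 10)
2G = (11, 10).
Next 2H:
Repeated addition: build up to 2H.
2H: tangent at (9, 4): λ = (3·9² + 1)/(2·4) ≡ 10/8. 8⁻¹ ≡ 5 (mod 13) since 8·5 = 40 ≡ 1, so λ ≡ 10·5 ≡ 11.
  x = λ² - 9 - 9 = 121 - 18 ≡ 12; y = λ·(9 - 12) - 4 ≡ 2. → (12, 2)
2H = (12, 2).
Finally 2G + 2H:
(11, 10) + (12, 2). λ = (2 - 10)/(12 - 11) ≡ 5/1 mod 13. 1⁻¹ ≡ 1 (mod 13), so λ ≡ 5.
  x = λ² - 11 - 12 = 25 - 23 ≡ 2; y = λ·(11 - 2) - 10 ≡ 9. → (2, 9)

(2, 9)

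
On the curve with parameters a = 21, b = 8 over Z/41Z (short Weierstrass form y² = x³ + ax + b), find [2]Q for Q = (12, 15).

tangent at (12, 15): λ = (3·12² + 21)/(2·15) ≡ 2/30. 30⁻¹ ≡ 26 (mod 41) since 30·26 = 780 ≡ 1, so λ ≡ 2·26 ≡ 11.
  x = λ² - 12 - 12 = 121 - 24 ≡ 15; y = λ·(12 - 15) - 15 ≡ 34. → (15, 34)

(15, 34)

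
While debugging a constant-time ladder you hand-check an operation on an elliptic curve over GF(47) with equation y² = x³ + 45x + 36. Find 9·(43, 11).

Write P = (43, 11).
Repeated addition: build up to 9P.
2P: tangent at (43, 11): λ = (3·43² + 45)/(2·11) ≡ 46/22. 22⁻¹ ≡ 15 (mod 47), so λ ≡ 46·15 ≡ 32.
  x = λ² - 43 - 43 = 1024 - 86 ≡ 45; y = λ·(43 - 45) - 11 ≡ 19. → (45, 19)
3P: (45, 19) + (43, 11). λ = (11 - 19)/(43 - 45) ≡ 39/45 mod 47. 45⁻¹ ≡ 23 (mod 47), so λ ≡ 4.
  x = λ² - 45 - 43 = 16 - 88 ≡ 22; y = λ·(45 - 22) - 19 ≡ 26. → (22, 26)
4P: (22, 26) + (43, 11). λ = (11 - 26)/(43 - 22) ≡ 32/21 mod 47. 21⁻¹ ≡ 9 (mod 47) since 21·9 = 189 ≡ 1, so λ ≡ 6.
  x = λ² - 22 - 43 = 36 - 65 ≡ 18; y = λ·(22 - 18) - 26 ≡ 45. → (18, 45)
5P: (18, 45) + (43, 11). λ = (11 - 45)/(43 - 18) ≡ 13/25 mod 47. 25⁻¹ ≡ 32 (mod 47), so λ ≡ 40.
  x = λ² - 18 - 43 = 1600 - 61 ≡ 35; y = λ·(18 - 35) - 45 ≡ 27. → (35, 27)
6P: (35, 27) + (43, 11). λ = (11 - 27)/(43 - 35) ≡ 31/8 mod 47. 8⁻¹ ≡ 6 (mod 47) since 8·6 = 48 ≡ 1, so λ ≡ 45.
  x = λ² - 35 - 43 = 2025 - 78 ≡ 20; y = λ·(35 - 20) - 27 ≡ 37. → (20, 37)
7P: (20, 37) + (43, 11). λ = (11 - 37)/(43 - 20) ≡ 21/23 mod 47. 23⁻¹ ≡ 45 (mod 47), so λ ≡ 5.
  x = λ² - 20 - 43 = 25 - 63 ≡ 9; y = λ·(20 - 9) - 37 ≡ 18. → (9, 18)
8P: (9, 18) + (43, 11). λ = (11 - 18)/(43 - 9) ≡ 40/34 mod 47. 34⁻¹ ≡ 18 (mod 47), so λ ≡ 15.
  x = λ² - 9 - 43 = 225 - 52 ≡ 32; y = λ·(9 - 32) - 18 ≡ 13. → (32, 13)
9P: (32, 13) + (43, 11). λ = (11 - 13)/(43 - 32) ≡ 45/11 mod 47. 11⁻¹ ≡ 30 (mod 47) since 11·30 = 330 ≡ 1, so λ ≡ 34.
  x = λ² - 32 - 43 = 1156 - 75 ≡ 0; y = λ·(32 - 0) - 13 ≡ 41. → (0, 41)

(0, 41)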